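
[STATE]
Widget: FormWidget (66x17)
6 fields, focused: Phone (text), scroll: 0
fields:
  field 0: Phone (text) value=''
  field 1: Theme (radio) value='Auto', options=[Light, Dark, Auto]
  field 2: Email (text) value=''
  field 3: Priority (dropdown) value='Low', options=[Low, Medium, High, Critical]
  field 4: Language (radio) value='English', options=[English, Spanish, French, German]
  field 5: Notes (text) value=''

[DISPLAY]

> Phone:      [                                                  ]
  Theme:      ( ) Light  ( ) Dark  (●) Auto                       
  Email:      [                                                  ]
  Priority:   [Low                                              ▼]
  Language:   (●) English  ( ) Spanish  ( ) French  ( ) German    
  Notes:      [                                                  ]
                                                                  
                                                                  
                                                                  
                                                                  
                                                                  
                                                                  
                                                                  
                                                                  
                                                                  
                                                                  
                                                                  


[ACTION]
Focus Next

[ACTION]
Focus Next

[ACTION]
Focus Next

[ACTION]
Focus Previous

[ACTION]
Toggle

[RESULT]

  Phone:      [                                                  ]
  Theme:      ( ) Light  ( ) Dark  (●) Auto                       
> Email:      [                                                  ]
  Priority:   [Low                                              ▼]
  Language:   (●) English  ( ) Spanish  ( ) French  ( ) German    
  Notes:      [                                                  ]
                                                                  
                                                                  
                                                                  
                                                                  
                                                                  
                                                                  
                                                                  
                                                                  
                                                                  
                                                                  
                                                                  


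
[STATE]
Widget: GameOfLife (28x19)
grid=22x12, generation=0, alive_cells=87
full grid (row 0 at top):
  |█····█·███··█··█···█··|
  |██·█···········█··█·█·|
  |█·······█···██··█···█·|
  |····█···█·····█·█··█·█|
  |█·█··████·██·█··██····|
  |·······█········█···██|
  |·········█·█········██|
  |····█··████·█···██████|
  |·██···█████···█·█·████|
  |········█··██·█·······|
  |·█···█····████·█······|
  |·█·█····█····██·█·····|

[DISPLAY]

Gen: 0                      
█····█·███··█··█···█··      
██·█···········█··█·█·      
█·······█···██··█···█·      
····█···█·····█·█··█·█      
█·█··████·██·█··██····      
·······█········█···██      
·········█·█········██      
····█··████·█···██████      
·██···█████···█·█·████      
········█··██·█·······      
·█···█····████·█······      
·█·█····█····██·█·····      
                            
                            
                            
                            
                            
                            


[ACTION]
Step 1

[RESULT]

Gen: 1                      
██······█··········█··      
██·····█·█··█████···█·      
██···········██·██··██      
·█···██·█··█··█·█···█·      
·····██·██······██···█      
·······█·█·██···██··██      
·······█·█·█····█·█···      
······█········██·····      
······█·····█···█····█      
·██···█·█·····█····██·      
··█······██····█······      
··█········█·███······      
                            
                            
                            
                            
                            
                            


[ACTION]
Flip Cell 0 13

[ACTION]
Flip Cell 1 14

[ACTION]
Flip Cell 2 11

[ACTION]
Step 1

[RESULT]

Gen: 2                      
██······█···███·······      
··█·····█······███·███      
··█···███·██·····█·███      
██···██·███·███·····█·      
·····█···█·██········█      
·······█·█·██··█··█·██      
······██···██·········      
······██·······██·····      
·····██·········█···█·      
·██····█·█·····█····█·      
··██·····██··█·█······      
··········█···██······      
                            
                            
                            
                            
                            
                            


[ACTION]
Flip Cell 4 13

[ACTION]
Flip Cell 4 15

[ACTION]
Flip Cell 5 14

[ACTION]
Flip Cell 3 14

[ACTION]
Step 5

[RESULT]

Gen: 7                      
····················█·      
·····█··········██··█·      
·██··█···········█····      
······█··········█····      
·····█···········█·██·      
·····█····█████·····█·      
··········█···█··█····      
···█············█·█···      
··██·····█········█···      
·█··█···█····█·█·██···      
·█·█····█·██···█······      
··██······█···········      
                            
                            
                            
                            
                            
                            


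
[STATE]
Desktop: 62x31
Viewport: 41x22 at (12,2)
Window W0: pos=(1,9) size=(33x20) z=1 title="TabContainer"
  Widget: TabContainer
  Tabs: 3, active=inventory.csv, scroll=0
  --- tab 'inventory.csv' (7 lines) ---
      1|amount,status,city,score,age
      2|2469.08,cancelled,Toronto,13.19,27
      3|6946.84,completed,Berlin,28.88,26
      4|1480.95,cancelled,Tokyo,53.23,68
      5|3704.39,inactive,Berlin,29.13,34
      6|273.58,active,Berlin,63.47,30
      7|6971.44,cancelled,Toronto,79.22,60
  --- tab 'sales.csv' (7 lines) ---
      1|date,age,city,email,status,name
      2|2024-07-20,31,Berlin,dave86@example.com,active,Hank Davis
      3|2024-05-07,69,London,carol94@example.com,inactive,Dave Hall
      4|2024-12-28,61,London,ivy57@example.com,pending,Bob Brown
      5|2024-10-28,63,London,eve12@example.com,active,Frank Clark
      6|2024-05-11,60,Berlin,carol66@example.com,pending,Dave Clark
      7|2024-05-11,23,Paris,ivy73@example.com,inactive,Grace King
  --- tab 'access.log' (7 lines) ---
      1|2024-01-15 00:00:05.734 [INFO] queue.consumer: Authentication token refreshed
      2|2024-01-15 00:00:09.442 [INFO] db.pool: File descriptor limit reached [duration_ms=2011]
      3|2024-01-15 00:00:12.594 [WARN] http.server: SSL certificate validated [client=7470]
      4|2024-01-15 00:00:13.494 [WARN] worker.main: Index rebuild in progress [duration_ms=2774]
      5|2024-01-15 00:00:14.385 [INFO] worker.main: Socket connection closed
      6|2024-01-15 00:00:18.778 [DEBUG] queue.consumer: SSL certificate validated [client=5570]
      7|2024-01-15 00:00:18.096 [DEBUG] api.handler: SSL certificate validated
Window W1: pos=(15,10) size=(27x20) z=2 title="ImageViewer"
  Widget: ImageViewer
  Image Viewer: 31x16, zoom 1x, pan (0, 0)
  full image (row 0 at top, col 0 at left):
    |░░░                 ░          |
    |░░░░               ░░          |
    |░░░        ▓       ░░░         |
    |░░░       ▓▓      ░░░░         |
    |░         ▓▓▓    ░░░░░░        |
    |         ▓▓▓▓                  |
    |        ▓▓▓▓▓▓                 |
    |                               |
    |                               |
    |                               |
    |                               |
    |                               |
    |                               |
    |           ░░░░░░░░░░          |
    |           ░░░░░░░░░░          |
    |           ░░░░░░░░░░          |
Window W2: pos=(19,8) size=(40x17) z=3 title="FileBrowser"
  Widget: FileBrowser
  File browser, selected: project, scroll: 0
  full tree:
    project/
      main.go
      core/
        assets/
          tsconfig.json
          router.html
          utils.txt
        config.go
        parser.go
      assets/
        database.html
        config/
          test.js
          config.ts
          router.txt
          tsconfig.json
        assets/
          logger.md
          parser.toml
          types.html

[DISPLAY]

                                         
                                         
                                         
                                         
                                         
                                         
       ┏━━━━━━━━━━━━━━━━━━━━━━━━━━━━━━━━━
━━━━━━━┃ FileBrowser                     
ner┏━━━┠─────────────────────────────────
───┃ Im┃> [-] project/                   
.cs┠───┃    main.go                      
───┃░░░┃    [+] core/                    
tus┃░░░┃    [+] assets/                  
nce┃░░░┃                                 
mpl┃░░░┃                                 
nce┃░  ┃                                 
act┃   ┃                                 
ive┃   ┃                                 
nce┃   ┃                                 
   ┃   ┃                                 
   ┃   ┃                                 
   ┃   ┃                                 


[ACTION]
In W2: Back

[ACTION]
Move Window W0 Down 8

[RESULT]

                                         
                                         
                                         
                                         
                                         
                                         
       ┏━━━━━━━━━━━━━━━━━━━━━━━━━━━━━━━━━
       ┃ FileBrowser                     
   ┏━━━┠─────────────────────────────────
━━━┃ Im┃> [-] project/                   
ner┠───┃    main.go                      
───┃░░░┃    [+] core/                    
.cs┃░░░┃    [+] assets/                  
───┃░░░┃                                 
tus┃░░░┃                                 
nce┃░  ┃                                 
mpl┃   ┃                                 
nce┃   ┃                                 
act┃   ┃                                 
ive┃   ┃                                 
nce┃   ┃                                 
   ┃   ┃                                 


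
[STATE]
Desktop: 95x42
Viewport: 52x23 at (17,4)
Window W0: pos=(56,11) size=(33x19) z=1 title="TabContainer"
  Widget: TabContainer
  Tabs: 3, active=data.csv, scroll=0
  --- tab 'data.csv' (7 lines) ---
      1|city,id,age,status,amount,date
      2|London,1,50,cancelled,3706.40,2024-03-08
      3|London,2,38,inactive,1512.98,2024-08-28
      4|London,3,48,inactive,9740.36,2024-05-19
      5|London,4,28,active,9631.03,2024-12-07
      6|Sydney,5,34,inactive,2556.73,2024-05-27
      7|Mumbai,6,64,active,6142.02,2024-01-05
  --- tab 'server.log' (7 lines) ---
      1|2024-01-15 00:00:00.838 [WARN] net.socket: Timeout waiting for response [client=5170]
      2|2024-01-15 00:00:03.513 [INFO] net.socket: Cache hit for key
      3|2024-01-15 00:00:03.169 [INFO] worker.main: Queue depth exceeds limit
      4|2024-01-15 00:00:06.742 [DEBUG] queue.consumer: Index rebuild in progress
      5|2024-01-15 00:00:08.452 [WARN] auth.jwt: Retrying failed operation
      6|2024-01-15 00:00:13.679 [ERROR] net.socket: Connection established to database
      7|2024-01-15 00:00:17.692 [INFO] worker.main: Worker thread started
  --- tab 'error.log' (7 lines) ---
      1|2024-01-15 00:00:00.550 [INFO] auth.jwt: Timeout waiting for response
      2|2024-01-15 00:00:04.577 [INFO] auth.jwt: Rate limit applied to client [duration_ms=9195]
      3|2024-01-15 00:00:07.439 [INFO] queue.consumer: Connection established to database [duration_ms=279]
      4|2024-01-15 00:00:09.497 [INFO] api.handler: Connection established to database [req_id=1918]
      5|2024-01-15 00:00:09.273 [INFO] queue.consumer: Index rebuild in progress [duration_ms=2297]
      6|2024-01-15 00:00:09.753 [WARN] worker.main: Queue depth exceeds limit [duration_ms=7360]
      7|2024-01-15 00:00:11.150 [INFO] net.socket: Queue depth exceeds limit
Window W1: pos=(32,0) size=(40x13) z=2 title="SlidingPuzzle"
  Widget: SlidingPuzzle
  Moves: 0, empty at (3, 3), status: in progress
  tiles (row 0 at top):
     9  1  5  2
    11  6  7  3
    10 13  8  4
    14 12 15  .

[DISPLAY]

               ┃│  9 │  1 │  5 │  2 │               
               ┃├────┼────┼────┼────┤               
               ┃│ 11 │  6 │  7 │  3 │               
               ┃├────┼────┼────┼────┤               
               ┃│ 10 │ 13 │  8 │  4 │               
               ┃├────┼────┼────┼────┤               
               ┃│ 14 │ 12 │ 15 │    │               
               ┃└────┴────┴────┴────┘               
               ┗━━━━━━━━━━━━━━━━━━━━━━━━━━━━━━━━━━━━
                                       ┠────────────
                                       ┃[data.csv]│ 
                                       ┃────────────
                                       ┃city,id,age,
                                       ┃London,1,50,
                                       ┃London,2,38,
                                       ┃London,3,48,
                                       ┃London,4,28,
                                       ┃Sydney,5,34,
                                       ┃Mumbai,6,64,
                                       ┃            
                                       ┃            
                                       ┃            
                                       ┃            


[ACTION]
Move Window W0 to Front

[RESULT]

               ┃│  9 │  1 │  5 │  2 │               
               ┃├────┼────┼────┼────┤               
               ┃│ 11 │  6 │  7 │  3 │               
               ┃├────┼────┼────┼────┤               
               ┃│ 10 │ 13 │  8 │  4 │               
               ┃├────┼────┼────┼────┤               
               ┃│ 14 │ 12 │ 15 │    │               
               ┃└────┴────┴────┴────┘  ┏━━━━━━━━━━━━
               ┗━━━━━━━━━━━━━━━━━━━━━━━┃ TabContaine
                                       ┠────────────
                                       ┃[data.csv]│ 
                                       ┃────────────
                                       ┃city,id,age,
                                       ┃London,1,50,
                                       ┃London,2,38,
                                       ┃London,3,48,
                                       ┃London,4,28,
                                       ┃Sydney,5,34,
                                       ┃Mumbai,6,64,
                                       ┃            
                                       ┃            
                                       ┃            
                                       ┃            


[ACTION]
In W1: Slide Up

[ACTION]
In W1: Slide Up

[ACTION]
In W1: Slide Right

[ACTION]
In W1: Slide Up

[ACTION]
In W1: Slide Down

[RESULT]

               ┃│  9 │  1 │  5 │  2 │               
               ┃├────┼────┼────┼────┤               
               ┃│ 11 │  6 │  7 │  3 │               
               ┃├────┼────┼────┼────┤               
               ┃│ 10 │ 13 │    │  4 │               
               ┃├────┼────┼────┼────┤               
               ┃│ 14 │ 12 │  8 │ 15 │               
               ┃└────┴────┴────┴────┘  ┏━━━━━━━━━━━━
               ┗━━━━━━━━━━━━━━━━━━━━━━━┃ TabContaine
                                       ┠────────────
                                       ┃[data.csv]│ 
                                       ┃────────────
                                       ┃city,id,age,
                                       ┃London,1,50,
                                       ┃London,2,38,
                                       ┃London,3,48,
                                       ┃London,4,28,
                                       ┃Sydney,5,34,
                                       ┃Mumbai,6,64,
                                       ┃            
                                       ┃            
                                       ┃            
                                       ┃            


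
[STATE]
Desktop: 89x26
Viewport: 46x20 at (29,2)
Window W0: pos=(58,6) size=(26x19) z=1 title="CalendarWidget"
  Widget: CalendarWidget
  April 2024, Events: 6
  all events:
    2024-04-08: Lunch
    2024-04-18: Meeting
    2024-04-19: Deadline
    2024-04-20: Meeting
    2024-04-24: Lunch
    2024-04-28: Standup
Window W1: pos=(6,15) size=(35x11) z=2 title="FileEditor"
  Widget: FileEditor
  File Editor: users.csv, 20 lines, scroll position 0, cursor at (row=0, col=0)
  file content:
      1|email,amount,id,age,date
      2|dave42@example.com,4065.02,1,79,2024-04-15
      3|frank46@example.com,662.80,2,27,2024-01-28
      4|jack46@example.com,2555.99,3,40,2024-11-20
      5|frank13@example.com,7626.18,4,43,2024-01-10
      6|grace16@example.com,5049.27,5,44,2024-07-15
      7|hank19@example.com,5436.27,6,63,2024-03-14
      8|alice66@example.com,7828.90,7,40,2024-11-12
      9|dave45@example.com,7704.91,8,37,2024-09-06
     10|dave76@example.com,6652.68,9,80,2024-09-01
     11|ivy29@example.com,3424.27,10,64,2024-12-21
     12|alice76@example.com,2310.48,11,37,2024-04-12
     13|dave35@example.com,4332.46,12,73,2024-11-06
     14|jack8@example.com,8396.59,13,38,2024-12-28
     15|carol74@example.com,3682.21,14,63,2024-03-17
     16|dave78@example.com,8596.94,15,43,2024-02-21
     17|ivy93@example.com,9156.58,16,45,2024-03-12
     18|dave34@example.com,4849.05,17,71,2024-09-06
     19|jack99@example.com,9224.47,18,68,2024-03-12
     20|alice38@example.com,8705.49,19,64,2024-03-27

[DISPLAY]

                                              
                                              
                                              
                                              
                             ┏━━━━━━━━━━━━━━━━
                             ┃ CalendarWidget 
                             ┠────────────────
                             ┃       April 202
                             ┃Mo Tu We Th Fr S
                             ┃ 1  2  3  4  5  
                             ┃ 8*  9 10 11 12 
                             ┃15 16 17 18* 19*
                             ┃22 23 24* 25 26 
━━━━━━━━━━━┓                 ┃29 30           
           ┃                 ┃                
───────────┨                 ┃                
te        ▲┃                 ┃                
5.02,1,79,█┃                 ┃                
2.80,2,27,░┃                 ┃                
5.99,3,40,░┃                 ┃                


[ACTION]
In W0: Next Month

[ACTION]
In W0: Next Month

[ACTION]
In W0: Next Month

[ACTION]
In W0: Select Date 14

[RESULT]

                                              
                                              
                                              
                                              
                             ┏━━━━━━━━━━━━━━━━
                             ┃ CalendarWidget 
                             ┠────────────────
                             ┃       July 2024
                             ┃Mo Tu We Th Fr S
                             ┃ 1  2  3  4  5  
                             ┃ 8  9 10 11 12 1
                             ┃15 16 17 18 19 2
                             ┃22 23 24 25 26 2
━━━━━━━━━━━┓                 ┃29 30 31        
           ┃                 ┃                
───────────┨                 ┃                
te        ▲┃                 ┃                
5.02,1,79,█┃                 ┃                
2.80,2,27,░┃                 ┃                
5.99,3,40,░┃                 ┃                


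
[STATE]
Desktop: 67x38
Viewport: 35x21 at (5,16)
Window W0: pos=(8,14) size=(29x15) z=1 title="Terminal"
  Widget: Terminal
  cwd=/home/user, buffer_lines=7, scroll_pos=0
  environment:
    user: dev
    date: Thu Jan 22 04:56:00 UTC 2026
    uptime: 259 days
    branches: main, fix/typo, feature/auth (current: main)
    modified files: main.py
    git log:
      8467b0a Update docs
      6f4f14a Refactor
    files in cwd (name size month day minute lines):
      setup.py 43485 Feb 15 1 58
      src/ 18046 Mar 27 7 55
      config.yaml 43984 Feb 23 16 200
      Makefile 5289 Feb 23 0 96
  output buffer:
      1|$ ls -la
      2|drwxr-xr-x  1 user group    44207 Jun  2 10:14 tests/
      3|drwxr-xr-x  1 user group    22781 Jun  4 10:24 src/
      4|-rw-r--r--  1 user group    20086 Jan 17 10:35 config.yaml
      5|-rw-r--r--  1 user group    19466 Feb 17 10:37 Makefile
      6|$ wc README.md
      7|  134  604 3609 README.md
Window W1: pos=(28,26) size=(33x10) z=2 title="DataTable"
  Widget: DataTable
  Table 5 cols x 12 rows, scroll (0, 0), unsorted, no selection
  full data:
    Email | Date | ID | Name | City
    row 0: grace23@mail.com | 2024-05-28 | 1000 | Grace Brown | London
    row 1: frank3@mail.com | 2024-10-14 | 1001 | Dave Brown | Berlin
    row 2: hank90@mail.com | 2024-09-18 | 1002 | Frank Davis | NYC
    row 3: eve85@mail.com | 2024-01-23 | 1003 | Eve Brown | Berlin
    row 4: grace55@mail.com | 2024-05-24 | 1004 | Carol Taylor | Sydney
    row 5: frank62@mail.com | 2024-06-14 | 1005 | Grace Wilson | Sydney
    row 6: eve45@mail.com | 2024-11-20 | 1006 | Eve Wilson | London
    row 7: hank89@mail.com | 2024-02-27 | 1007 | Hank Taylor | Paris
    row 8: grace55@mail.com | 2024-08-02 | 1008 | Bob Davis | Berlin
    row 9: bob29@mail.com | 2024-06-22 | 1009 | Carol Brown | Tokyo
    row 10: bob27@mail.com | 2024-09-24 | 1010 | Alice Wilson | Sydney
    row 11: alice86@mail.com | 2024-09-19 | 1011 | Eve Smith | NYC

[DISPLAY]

   ┠───────────────────────────┨   
   ┃$ ls -la                   ┃   
   ┃drwxr-xr-x  1 user group   ┃   
   ┃drwxr-xr-x  1 user group   ┃   
   ┃-rw-r--r--  1 user group   ┃   
   ┃-rw-r--r--  1 user group   ┃   
   ┃$ wc README.md             ┃   
   ┃  134  604 3609 README.md  ┃   
   ┃$ █                        ┃   
   ┃                           ┃   
   ┃                   ┏━━━━━━━━━━━
   ┃                   ┃ DataTable 
   ┗━━━━━━━━━━━━━━━━━━━┠───────────
                       ┃Email      
                       ┃───────────
                       ┃grace23@mai
                       ┃frank3@mail
                       ┃hank90@mail
                       ┃eve85@mail.
                       ┗━━━━━━━━━━━
                                   


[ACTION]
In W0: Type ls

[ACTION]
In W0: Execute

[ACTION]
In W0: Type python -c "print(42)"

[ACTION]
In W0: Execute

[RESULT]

   ┠───────────────────────────┨   
   ┃drwxr-xr-x  1 user group   ┃   
   ┃drwxr-xr-x  1 user group   ┃   
   ┃-rw-r--r--  1 user group   ┃   
   ┃-rw-r--r--  1 user group   ┃   
   ┃$ wc README.md             ┃   
   ┃  134  604 3609 README.md  ┃   
   ┃$ ls                       ┃   
   ┃setup.py  src/  config.yaml┃   
   ┃$ python -c "print(42)"    ┃   
   ┃42                 ┏━━━━━━━━━━━
   ┃$ █                ┃ DataTable 
   ┗━━━━━━━━━━━━━━━━━━━┠───────────
                       ┃Email      
                       ┃───────────
                       ┃grace23@mai
                       ┃frank3@mail
                       ┃hank90@mail
                       ┃eve85@mail.
                       ┗━━━━━━━━━━━
                                   


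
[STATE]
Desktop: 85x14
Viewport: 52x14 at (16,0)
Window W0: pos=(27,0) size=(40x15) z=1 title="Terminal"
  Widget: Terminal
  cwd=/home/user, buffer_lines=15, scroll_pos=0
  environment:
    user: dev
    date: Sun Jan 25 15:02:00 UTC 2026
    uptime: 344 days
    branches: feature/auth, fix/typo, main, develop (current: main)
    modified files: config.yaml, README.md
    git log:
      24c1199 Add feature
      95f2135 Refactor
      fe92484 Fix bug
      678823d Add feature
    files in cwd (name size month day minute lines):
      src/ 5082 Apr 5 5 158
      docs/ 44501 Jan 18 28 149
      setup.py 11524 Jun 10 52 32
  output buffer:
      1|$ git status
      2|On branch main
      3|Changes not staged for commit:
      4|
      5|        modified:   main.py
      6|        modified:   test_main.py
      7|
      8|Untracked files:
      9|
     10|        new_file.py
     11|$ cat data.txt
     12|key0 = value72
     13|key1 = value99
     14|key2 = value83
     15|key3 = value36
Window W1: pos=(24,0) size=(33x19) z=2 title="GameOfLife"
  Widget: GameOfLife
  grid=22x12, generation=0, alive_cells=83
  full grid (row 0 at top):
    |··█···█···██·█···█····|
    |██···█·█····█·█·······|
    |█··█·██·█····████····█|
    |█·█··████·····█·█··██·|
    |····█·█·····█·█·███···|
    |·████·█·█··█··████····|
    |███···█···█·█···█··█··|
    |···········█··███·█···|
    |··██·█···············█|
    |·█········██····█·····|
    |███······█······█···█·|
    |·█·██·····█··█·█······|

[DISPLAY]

        ┏━━━━━━━━━━━━━━━━━━━━━━━━━━━━━━━┓━━━━━━━━━┓ 
        ┃ GameOfLife                    ┃         ┃ 
        ┠───────────────────────────────┨─────────┨ 
        ┃Gen: 0                         ┃         ┃ 
        ┃··█···█···██·█···█····         ┃         ┃ 
        ┃██···█·█····█·█·······         ┃:        ┃ 
        ┃█··█·██·█····████····█         ┃         ┃ 
        ┃█·█··████·····█·█··██·         ┃         ┃ 
        ┃····█·█·····█·█·███···         ┃.py      ┃ 
        ┃·████·█·█··█··████····         ┃         ┃ 
        ┃███···█···█·█···█··█··         ┃         ┃ 
        ┃···········█··███·█···         ┃         ┃ 
        ┃··██·█···············█         ┃         ┃ 
        ┃·█········██····█·····         ┃         ┃ 


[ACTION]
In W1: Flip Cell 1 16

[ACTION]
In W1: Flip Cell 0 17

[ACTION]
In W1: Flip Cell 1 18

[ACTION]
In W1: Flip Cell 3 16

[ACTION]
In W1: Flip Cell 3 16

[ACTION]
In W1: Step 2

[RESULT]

        ┏━━━━━━━━━━━━━━━━━━━━━━━━━━━━━━━┓━━━━━━━━━┓ 
        ┃ GameOfLife                    ┃         ┃ 
        ┠───────────────────────────────┨─────────┨ 
        ┃Gen: 2                         ┃         ┃ 
        ┃███··██····█·█········         ┃         ┃ 
        ┃█·██·███···█·█··██····         ┃:        ┃ 
        ┃█···█··██·······█···█·         ┃         ┃ 
        ┃·███···███·······█····         ┃         ┃ 
        ┃···███·█·····█····█·█·         ┃.py      ┃ 
        ┃····█·██···██·█···██··         ┃         ┃ 
        ┃····███···█··█████····         ┃         ┃ 
        ┃···············█··█···         ┃         ┃ 
        ┃··██······██···█·█····         ┃         ┃ 
        ┃·███·····█·····█·█····         ┃         ┃ 


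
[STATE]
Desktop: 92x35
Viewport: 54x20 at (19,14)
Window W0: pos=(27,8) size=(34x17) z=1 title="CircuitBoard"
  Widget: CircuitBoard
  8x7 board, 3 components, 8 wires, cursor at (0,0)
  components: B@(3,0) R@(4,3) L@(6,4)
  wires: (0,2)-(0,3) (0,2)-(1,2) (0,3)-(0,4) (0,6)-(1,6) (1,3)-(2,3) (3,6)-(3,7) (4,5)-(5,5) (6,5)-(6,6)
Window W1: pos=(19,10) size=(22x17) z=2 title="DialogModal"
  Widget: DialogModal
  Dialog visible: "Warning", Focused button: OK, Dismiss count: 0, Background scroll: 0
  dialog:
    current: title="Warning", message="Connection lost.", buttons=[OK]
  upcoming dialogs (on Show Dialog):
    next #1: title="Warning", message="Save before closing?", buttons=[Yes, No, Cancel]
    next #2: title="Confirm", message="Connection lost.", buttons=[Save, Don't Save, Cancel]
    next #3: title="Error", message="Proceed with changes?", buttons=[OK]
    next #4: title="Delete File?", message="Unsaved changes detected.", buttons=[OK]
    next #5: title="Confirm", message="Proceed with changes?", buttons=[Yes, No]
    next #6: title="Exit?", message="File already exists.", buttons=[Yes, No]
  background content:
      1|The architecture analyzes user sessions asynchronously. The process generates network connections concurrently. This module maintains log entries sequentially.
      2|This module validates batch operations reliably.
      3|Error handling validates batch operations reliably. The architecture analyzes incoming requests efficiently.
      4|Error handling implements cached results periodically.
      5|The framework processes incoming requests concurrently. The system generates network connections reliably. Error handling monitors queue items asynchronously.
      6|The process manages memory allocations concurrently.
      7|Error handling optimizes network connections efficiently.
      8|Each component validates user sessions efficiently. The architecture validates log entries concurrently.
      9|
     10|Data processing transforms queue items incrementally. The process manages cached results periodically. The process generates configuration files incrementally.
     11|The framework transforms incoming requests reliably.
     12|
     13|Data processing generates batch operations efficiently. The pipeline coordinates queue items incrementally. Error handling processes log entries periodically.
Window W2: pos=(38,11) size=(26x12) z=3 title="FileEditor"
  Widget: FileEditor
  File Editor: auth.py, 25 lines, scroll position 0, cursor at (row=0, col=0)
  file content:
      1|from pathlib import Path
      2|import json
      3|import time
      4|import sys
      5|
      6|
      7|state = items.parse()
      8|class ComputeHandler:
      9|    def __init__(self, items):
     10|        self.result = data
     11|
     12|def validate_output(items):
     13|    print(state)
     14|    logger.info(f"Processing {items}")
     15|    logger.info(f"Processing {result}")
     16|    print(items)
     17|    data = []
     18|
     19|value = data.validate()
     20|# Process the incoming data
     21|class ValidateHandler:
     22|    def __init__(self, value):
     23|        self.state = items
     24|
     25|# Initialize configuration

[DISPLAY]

┃This module valida┃█rom pathlib import Pat▲┃         
┃Error handling val┃import json            █┃         
┃Error handling imp┃import time            ░┃         
┃Th┌──────────────┐┃import sys             ░┃         
┃Th│   Warning    │┃                       ░┃         
┃Er│Connection los│┃                       ░┃         
┃Ea│     [OK]     │┃state = items.parse()  ░┃         
┃  └──────────────┘┃class ComputeHandler:  ▼┃         
┃Data processing tr┗━━━━━━━━━━━━━━━━━━━━━━━━┛         
┃The framework transf┃                   ┃            
┃                    ┃━━━━━━━━━━━━━━━━━━━┛            
┃Data processing gene┃                                
┗━━━━━━━━━━━━━━━━━━━━┛                                
                                                      
                                                      
                                                      
                                                      
                                                      
                                                      
                                                      


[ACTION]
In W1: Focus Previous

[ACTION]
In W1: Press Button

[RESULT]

┃This module valida┃█rom pathlib import Pat▲┃         
┃Error handling val┃import json            █┃         
┃Error handling imp┃import time            ░┃         
┃The framework proc┃import sys             ░┃         
┃The process manage┃                       ░┃         
┃Error handling opt┃                       ░┃         
┃Each component val┃state = items.parse()  ░┃         
┃                  ┃class ComputeHandler:  ▼┃         
┃Data processing tr┗━━━━━━━━━━━━━━━━━━━━━━━━┛         
┃The framework transf┃                   ┃            
┃                    ┃━━━━━━━━━━━━━━━━━━━┛            
┃Data processing gene┃                                
┗━━━━━━━━━━━━━━━━━━━━┛                                
                                                      
                                                      
                                                      
                                                      
                                                      
                                                      
                                                      


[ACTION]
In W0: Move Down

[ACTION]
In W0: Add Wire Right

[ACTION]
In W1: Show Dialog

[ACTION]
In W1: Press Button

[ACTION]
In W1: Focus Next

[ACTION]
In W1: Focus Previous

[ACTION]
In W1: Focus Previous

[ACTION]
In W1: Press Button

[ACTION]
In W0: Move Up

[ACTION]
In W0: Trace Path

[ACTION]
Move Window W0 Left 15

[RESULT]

┃This module valida┃█rom pathlib import Pat▲┃         
┃Error handling val┃import json            █┃         
┃Error handling imp┃import time            ░┃         
┃The framework proc┃import sys             ░┃         
┃The process manage┃                       ░┃         
┃Error handling opt┃                       ░┃         
┃Each component val┃state = items.parse()  ░┃         
┃                  ┃class ComputeHandler:  ▼┃         
┃Data processing tr┗━━━━━━━━━━━━━━━━━━━━━━━━┛         
┃The framework transf┃    ┃                           
┃                    ┃━━━━┛                           
┃Data processing gene┃                                
┗━━━━━━━━━━━━━━━━━━━━┛                                
                                                      
                                                      
                                                      
                                                      
                                                      
                                                      
                                                      


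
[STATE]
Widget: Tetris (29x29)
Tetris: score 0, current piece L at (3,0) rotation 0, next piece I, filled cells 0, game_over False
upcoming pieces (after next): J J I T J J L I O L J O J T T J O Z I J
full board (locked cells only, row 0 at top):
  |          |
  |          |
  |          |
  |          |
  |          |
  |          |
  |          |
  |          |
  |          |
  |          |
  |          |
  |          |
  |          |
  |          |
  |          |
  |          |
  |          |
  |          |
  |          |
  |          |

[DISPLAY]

     ▒    │Next:             
   ▒▒▒    │████              
          │                  
          │                  
          │                  
          │                  
          │Score:            
          │0                 
          │                  
          │                  
          │                  
          │                  
          │                  
          │                  
          │                  
          │                  
          │                  
          │                  
          │                  
          │                  
          │                  
          │                  
          │                  
          │                  
          │                  
          │                  
          │                  
          │                  
          │                  


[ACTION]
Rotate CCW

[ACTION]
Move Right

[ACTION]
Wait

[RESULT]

          │Next:             
    ▒▒    │████              
     ▒    │                  
     ▒    │                  
          │                  
          │                  
          │Score:            
          │0                 
          │                  
          │                  
          │                  
          │                  
          │                  
          │                  
          │                  
          │                  
          │                  
          │                  
          │                  
          │                  
          │                  
          │                  
          │                  
          │                  
          │                  
          │                  
          │                  
          │                  
          │                  
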